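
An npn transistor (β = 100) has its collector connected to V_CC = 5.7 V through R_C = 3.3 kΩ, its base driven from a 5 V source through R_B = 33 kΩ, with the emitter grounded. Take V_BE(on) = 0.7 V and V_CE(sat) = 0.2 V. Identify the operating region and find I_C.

Assume active: I_B = (5 − 0.7)/33 = 0.13 mA, giving I_C = β·I_B = 13 mA.
But then V_CE = 5.7 − 13×3.3 = -37.3 V < V_CE(sat) = 0.2 V — impossible in the active region.
So the transistor is saturated. With V_CE = 0.2 V, I_C = (V_CC − 0.2)/R_C = 5.5/3.3 = 1.67 mA.
Check: β·I_B = 13 mA > I_C = 1.67 mA, confirming saturation.

saturation; I_C ≈ 1.7 mA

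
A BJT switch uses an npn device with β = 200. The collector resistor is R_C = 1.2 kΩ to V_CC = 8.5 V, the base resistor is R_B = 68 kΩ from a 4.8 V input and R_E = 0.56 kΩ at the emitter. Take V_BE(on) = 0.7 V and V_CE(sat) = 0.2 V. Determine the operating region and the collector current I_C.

active; I_C ≈ 4.5 mA

Assume active. Base-emitter loop: I_B = (V_BB − V_BE)/(R_B + (β+1)R_E) = (4.8 − 0.7)/(68 + 201×0.56) = 0.0227 mA.
I_C = β·I_B = 200×0.0227 = 4.54 mA.
V_CE = V_CC − I_C·R_C − I_E·R_E = 8.5 − 4.54×1.2 − 4.56×0.56 = 0.494 V > V_CE(sat), so the active-region assumption holds.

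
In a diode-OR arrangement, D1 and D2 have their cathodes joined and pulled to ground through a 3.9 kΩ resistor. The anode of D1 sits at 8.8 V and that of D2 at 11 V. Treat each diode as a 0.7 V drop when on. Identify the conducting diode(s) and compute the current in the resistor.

Assume both conduct. Then node N would need to be at both 8.8−0.7 = 8.1 V and 11−0.7 = 10.3 V, which is impossible.
Assume only D2 conducts: V_N = 11 − 0.7 = 10.3 V, so I_R = 10.3/3.9 = 2.64 mA.
Check D1: its anode-to-cathode voltage is 8.8 − 10.3 = -1.5 V < 0.7 V, so it is off. The assumption is consistent.

Only D2 conducts; I_R ≈ 2.6 mA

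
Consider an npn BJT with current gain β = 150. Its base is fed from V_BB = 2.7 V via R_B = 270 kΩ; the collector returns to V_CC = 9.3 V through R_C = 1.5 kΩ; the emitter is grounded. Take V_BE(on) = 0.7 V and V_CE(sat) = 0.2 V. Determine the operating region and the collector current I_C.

Assume active. Base-emitter loop: I_B = (V_BB − V_BE)/R_B = (2.7 − 0.7)/270 = 0.00741 mA.
I_C = β·I_B = 150×0.00741 = 1.11 mA.
V_CE = V_CC − I_C·R_C = 9.3 − 1.11×1.5 = 7.63 V > V_CE(sat), so the active-region assumption holds.

active; I_C ≈ 1.1 mA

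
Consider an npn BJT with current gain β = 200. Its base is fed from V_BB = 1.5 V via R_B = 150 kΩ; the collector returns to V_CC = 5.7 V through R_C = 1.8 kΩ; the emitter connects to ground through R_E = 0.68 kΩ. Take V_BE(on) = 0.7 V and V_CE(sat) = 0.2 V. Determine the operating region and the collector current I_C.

Assume active. Base-emitter loop: I_B = (V_BB − V_BE)/(R_B + (β+1)R_E) = (1.5 − 0.7)/(150 + 201×0.68) = 0.00279 mA.
I_C = β·I_B = 200×0.00279 = 0.558 mA.
V_CE = V_CC − I_C·R_C − I_E·R_E = 5.7 − 0.558×1.8 − 0.561×0.68 = 4.31 V > V_CE(sat), so the active-region assumption holds.

active; I_C ≈ 0.56 mA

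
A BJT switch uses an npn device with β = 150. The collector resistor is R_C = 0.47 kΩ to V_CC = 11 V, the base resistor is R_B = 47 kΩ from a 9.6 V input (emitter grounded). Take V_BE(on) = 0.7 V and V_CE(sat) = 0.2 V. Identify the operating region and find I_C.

saturation; I_C ≈ 23 mA

Assume active: I_B = (9.6 − 0.7)/47 = 0.189 mA, giving I_C = β·I_B = 28.4 mA.
But then V_CE = 11 − 28.4×0.47 = -2.35 V < V_CE(sat) = 0.2 V — impossible in the active region.
So the transistor is saturated. With V_CE = 0.2 V, I_C = (V_CC − 0.2)/R_C = 10.8/0.47 = 23 mA.
Check: β·I_B = 28.4 mA > I_C = 23 mA, confirming saturation.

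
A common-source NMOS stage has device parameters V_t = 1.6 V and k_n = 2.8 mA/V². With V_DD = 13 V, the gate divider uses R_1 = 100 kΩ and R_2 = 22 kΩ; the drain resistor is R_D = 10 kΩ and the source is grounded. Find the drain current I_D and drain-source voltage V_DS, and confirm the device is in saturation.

V_G = V_DD·R_2/(R_1+R_2) = 13×22/122 = 2.34 V. With the source grounded, V_GS = V_G = 2.34 V.
Assume saturation: I_D = (k_n/2)(V_GS − V_t)² = (2.8/2)×(2.34 − 1.6)² = 1.4×0.744² = 0.775 mA.
V_DS = V_DD − I_D·R_D = 13 − 0.775×10 = 5.25 V.
Saturation requires V_DS ≥ V_GS − V_t = 0.744 V; 5.25 ≥ 0.744 ✓.

I_D ≈ 0.78 mA, V_DS ≈ 5.2 V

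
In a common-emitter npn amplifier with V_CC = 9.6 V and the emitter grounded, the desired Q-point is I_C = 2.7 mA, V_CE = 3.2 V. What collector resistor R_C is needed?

R_C ≈ 2.4 kΩ

Collector loop: V_CC = I_C·R_C + V_CE.
R_C = (V_CC − V_CE)/I_C = (9.6 − 3.2)/2.7 = 2.37 kΩ.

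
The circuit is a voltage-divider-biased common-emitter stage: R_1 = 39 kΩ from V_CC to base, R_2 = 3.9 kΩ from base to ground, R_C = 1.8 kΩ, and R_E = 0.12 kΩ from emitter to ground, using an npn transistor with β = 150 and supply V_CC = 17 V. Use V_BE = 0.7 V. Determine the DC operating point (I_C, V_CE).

Thevenize the base divider: V_Th = V_CC·R_2/(R_1+R_2) = 17×3.9/42.9 = 1.55 V, R_Th = R_1‖R_2 = 3.55 kΩ.
Base-emitter loop: V_Th = I_B·R_Th + V_BE + (β+1)I_B·R_E, so I_B = (1.55 − 0.7) / (3.55 + 151×0.12) = 0.039 mA.
I_C = β·I_B = 150×0.039 = 5.85 mA, and I_E = (β+1)I_B = 5.89 mA.
V_CE = V_CC − I_C·R_C − I_E·R_E = 17 − 5.85×1.8 − 5.89×0.12 = 5.76 V.
V_CE = 5.76 V > 0.2 V confirms active-region operation.

I_C ≈ 5.9 mA, V_CE ≈ 5.8 V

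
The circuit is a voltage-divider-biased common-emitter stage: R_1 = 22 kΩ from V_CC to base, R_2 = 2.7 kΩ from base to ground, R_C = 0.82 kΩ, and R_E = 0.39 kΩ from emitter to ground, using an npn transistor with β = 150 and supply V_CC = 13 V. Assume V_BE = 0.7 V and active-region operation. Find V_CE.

Thevenize the base divider: V_Th = V_CC·R_2/(R_1+R_2) = 13×2.7/24.7 = 1.42 V, R_Th = R_1‖R_2 = 2.4 kΩ.
Base-emitter loop: V_Th = I_B·R_Th + V_BE + (β+1)I_B·R_E, so I_B = (1.42 − 0.7) / (2.4 + 151×0.39) = 0.0118 mA.
I_C = β·I_B = 150×0.0118 = 1.76 mA, and I_E = (β+1)I_B = 1.78 mA.
V_CE = V_CC − I_C·R_C − I_E·R_E = 13 − 1.76×0.82 − 1.78×0.39 = 10.9 V.
V_CE = 10.9 V > 0.2 V confirms active-region operation.

V_CE ≈ 11 V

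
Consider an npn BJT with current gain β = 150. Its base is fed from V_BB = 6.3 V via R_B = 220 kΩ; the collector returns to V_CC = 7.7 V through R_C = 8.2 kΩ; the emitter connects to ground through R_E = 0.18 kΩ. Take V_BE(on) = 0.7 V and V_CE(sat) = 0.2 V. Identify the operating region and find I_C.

saturation; I_C ≈ 0.89 mA

Assume active: I_B = (6.3 − 0.7)/(220 + 151×0.18) = 0.0227 mA, I_C = β·I_B = 3.4 mA.
Then V_CE = 7.7 − 3.4×8.2 − 3.42×0.18 = -20.8 V < 0.2 V — the active assumption fails.
Re-solve with V_CE = 0.2 V. KCL at the emitter: V_E/R_E = (V_BB−0.7−V_E)/R_B + (V_CC−0.2−V_E)/R_C, giving V_E = 0.165 V.
I_C = (V_CC − 0.2 − V_E)/R_C = (7.5 − 0.165)/8.2 = 0.894 mA.
Check: I_B = (5.6 − 0.165)/220 = 0.0247 mA, and β·I_B = 3.71 mA > I_C, confirming saturation.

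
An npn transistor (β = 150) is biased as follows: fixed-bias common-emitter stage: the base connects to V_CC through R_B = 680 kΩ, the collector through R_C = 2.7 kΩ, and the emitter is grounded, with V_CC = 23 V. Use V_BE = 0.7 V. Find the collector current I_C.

Base loop: V_CC = I_B·R_B + V_BE, so I_B = (23 − 0.7)/680 kΩ = 0.0328 mA.
In the active region I_C = β·I_B = 150 × 0.0328 = 4.92 mA.
Collector loop: V_CE = V_CC − I_C·R_C = 23 − 4.92×2.7 = 9.72 V.
Since V_CE = 9.72 V > V_CE(sat) ≈ 0.2 V, the transistor is in the active region as assumed.

I_C ≈ 4.9 mA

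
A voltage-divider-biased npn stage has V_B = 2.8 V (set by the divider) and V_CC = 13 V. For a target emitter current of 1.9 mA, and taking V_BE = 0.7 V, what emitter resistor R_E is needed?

V_E = V_B − V_BE = 2.8 − 0.7 = 2.1 V.
R_E = V_E / I_E = 2.1 / 1.9 = 1.11 kΩ.

R_E ≈ 1.1 kΩ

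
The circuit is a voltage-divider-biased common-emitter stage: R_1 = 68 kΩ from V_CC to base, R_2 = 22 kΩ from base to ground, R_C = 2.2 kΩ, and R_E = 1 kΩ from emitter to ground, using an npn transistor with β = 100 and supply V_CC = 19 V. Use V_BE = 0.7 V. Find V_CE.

Thevenize the base divider: V_Th = V_CC·R_2/(R_1+R_2) = 19×22/90 = 4.64 V, R_Th = R_1‖R_2 = 16.6 kΩ.
Base-emitter loop: V_Th = I_B·R_Th + V_BE + (β+1)I_B·R_E, so I_B = (4.64 − 0.7) / (16.6 + 101×1) = 0.0335 mA.
I_C = β·I_B = 100×0.0335 = 3.35 mA, and I_E = (β+1)I_B = 3.39 mA.
V_CE = V_CC − I_C·R_C − I_E·R_E = 19 − 3.35×2.2 − 3.39×1 = 8.24 V.
V_CE = 8.24 V > 0.2 V confirms active-region operation.

V_CE ≈ 8.2 V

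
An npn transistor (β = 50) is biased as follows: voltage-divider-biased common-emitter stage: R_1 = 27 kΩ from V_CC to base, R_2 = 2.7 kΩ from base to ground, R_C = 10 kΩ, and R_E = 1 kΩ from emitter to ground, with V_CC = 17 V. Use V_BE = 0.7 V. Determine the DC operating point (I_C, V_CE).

I_C ≈ 0.79 mA, V_CE ≈ 8.3 V

Thevenize the base divider: V_Th = V_CC·R_2/(R_1+R_2) = 17×2.7/29.7 = 1.55 V, R_Th = R_1‖R_2 = 2.45 kΩ.
Base-emitter loop: V_Th = I_B·R_Th + V_BE + (β+1)I_B·R_E, so I_B = (1.55 − 0.7) / (2.45 + 51×1) = 0.0158 mA.
I_C = β·I_B = 50×0.0158 = 0.791 mA, and I_E = (β+1)I_B = 0.807 mA.
V_CE = V_CC − I_C·R_C − I_E·R_E = 17 − 0.791×10 − 0.807×1 = 8.29 V.
V_CE = 8.29 V > 0.2 V confirms active-region operation.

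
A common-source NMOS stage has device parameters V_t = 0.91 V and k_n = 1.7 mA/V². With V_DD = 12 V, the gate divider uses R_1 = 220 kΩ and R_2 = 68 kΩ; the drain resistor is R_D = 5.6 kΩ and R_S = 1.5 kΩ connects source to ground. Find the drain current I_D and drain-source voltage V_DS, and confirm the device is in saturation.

V_G = V_DD·R_2/(R_1+R_2) = 12×68/288 = 2.83 V.
Assume saturation: I_D = (k_n/2)(V_GS − V_t)² with V_GS = V_G − I_D·R_S = 2.83 − 1.5·I_D.
Substituting gives 1.91·I_D² − 5.9·I_D + 3.14 = 0, with roots I_D = 0.684 or 2.4 mA.
The root I_D = 2.4 mA gives V_GS = -0.771 V ≤ V_t, so take I_D = 0.684 mA.
Then V_GS = 1.81 V and V_DS = V_DD − I_D(R_D+R_S) = 12 − 0.684×7.1 = 7.14 V.
Saturation requires V_DS ≥ V_GS − V_t = 0.897 V; 7.14 ≥ 0.897 ✓.

I_D ≈ 0.68 mA, V_DS ≈ 7.1 V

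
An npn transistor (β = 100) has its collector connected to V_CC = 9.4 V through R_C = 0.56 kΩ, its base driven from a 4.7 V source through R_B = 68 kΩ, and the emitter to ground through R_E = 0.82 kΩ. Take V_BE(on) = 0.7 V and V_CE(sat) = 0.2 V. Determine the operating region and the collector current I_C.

Assume active. Base-emitter loop: I_B = (V_BB − V_BE)/(R_B + (β+1)R_E) = (4.7 − 0.7)/(68 + 101×0.82) = 0.0265 mA.
I_C = β·I_B = 100×0.0265 = 2.65 mA.
V_CE = V_CC − I_C·R_C − I_E·R_E = 9.4 − 2.65×0.56 − 2.68×0.82 = 5.72 V > V_CE(sat), so the active-region assumption holds.

active; I_C ≈ 2.7 mA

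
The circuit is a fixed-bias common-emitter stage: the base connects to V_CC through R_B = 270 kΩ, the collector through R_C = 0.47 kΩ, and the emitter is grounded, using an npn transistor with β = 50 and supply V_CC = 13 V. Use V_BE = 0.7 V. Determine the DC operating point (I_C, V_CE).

I_C ≈ 2.3 mA, V_CE ≈ 12 V

Base loop: V_CC = I_B·R_B + V_BE, so I_B = (13 − 0.7)/270 kΩ = 0.0456 mA.
In the active region I_C = β·I_B = 50 × 0.0456 = 2.28 mA.
Collector loop: V_CE = V_CC − I_C·R_C = 13 − 2.28×0.47 = 11.9 V.
Since V_CE = 11.9 V > V_CE(sat) ≈ 0.2 V, the transistor is in the active region as assumed.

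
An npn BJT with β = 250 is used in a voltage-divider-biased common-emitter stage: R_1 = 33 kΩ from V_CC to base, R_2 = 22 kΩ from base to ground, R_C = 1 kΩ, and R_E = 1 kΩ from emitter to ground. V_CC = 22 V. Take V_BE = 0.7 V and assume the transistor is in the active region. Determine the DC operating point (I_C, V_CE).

I_C ≈ 7.7 mA, V_CE ≈ 6.6 V

Thevenize the base divider: V_Th = V_CC·R_2/(R_1+R_2) = 22×22/55 = 8.8 V, R_Th = R_1‖R_2 = 13.2 kΩ.
Base-emitter loop: V_Th = I_B·R_Th + V_BE + (β+1)I_B·R_E, so I_B = (8.8 − 0.7) / (13.2 + 251×1) = 0.0307 mA.
I_C = β·I_B = 250×0.0307 = 7.66 mA, and I_E = (β+1)I_B = 7.7 mA.
V_CE = V_CC − I_C·R_C − I_E·R_E = 22 − 7.66×1 − 7.7×1 = 6.64 V.
V_CE = 6.64 V > 0.2 V confirms active-region operation.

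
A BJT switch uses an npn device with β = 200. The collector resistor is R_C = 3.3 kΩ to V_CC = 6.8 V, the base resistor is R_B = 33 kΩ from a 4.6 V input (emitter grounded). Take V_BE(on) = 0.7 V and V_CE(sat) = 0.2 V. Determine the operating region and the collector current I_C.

Assume active: I_B = (4.6 − 0.7)/33 = 0.118 mA, giving I_C = β·I_B = 23.6 mA.
But then V_CE = 6.8 − 23.6×3.3 = -71.2 V < V_CE(sat) = 0.2 V — impossible in the active region.
So the transistor is saturated. With V_CE = 0.2 V, I_C = (V_CC − 0.2)/R_C = 6.6/3.3 = 2 mA.
Check: β·I_B = 23.6 mA > I_C = 2 mA, confirming saturation.

saturation; I_C ≈ 2 mA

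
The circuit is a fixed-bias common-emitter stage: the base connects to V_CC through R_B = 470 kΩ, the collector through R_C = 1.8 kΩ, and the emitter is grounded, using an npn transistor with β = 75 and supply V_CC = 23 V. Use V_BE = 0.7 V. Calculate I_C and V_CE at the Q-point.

Base loop: V_CC = I_B·R_B + V_BE, so I_B = (23 − 0.7)/470 kΩ = 0.0474 mA.
In the active region I_C = β·I_B = 75 × 0.0474 = 3.56 mA.
Collector loop: V_CE = V_CC − I_C·R_C = 23 − 3.56×1.8 = 16.6 V.
Since V_CE = 16.6 V > V_CE(sat) ≈ 0.2 V, the transistor is in the active region as assumed.

I_C ≈ 3.6 mA, V_CE ≈ 17 V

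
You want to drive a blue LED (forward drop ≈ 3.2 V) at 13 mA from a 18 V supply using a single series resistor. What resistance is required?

The resistor drops V_S − V_D = 18 − 3.2 = 14.8 V at 13 mA.
R = 14.8 V / 13 mA = 1.14 kΩ.

R ≈ 1.1 kΩ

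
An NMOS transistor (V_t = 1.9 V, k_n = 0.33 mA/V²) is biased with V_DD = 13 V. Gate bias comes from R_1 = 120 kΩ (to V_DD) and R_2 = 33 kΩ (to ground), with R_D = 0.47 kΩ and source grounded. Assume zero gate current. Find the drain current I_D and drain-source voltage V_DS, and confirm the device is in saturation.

V_G = V_DD·R_2/(R_1+R_2) = 13×33/153 = 2.8 V. With the source grounded, V_GS = V_G = 2.8 V.
Assume saturation: I_D = (k_n/2)(V_GS − V_t)² = (0.33/2)×(2.8 − 1.9)² = 0.165×0.904² = 0.135 mA.
V_DS = V_DD − I_D·R_D = 13 − 0.135×0.47 = 12.9 V.
Saturation requires V_DS ≥ V_GS − V_t = 0.904 V; 12.9 ≥ 0.904 ✓.

I_D ≈ 0.13 mA, V_DS ≈ 13 V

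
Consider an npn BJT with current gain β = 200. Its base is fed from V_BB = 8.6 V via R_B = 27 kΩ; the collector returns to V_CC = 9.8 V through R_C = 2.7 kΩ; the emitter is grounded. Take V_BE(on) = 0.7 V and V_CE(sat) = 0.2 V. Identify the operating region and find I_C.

Assume active: I_B = (8.6 − 0.7)/27 = 0.293 mA, giving I_C = β·I_B = 58.5 mA.
But then V_CE = 9.8 − 58.5×2.7 = -148 V < V_CE(sat) = 0.2 V — impossible in the active region.
So the transistor is saturated. With V_CE = 0.2 V, I_C = (V_CC − 0.2)/R_C = 9.6/2.7 = 3.56 mA.
Check: β·I_B = 58.5 mA > I_C = 3.56 mA, confirming saturation.

saturation; I_C ≈ 3.6 mA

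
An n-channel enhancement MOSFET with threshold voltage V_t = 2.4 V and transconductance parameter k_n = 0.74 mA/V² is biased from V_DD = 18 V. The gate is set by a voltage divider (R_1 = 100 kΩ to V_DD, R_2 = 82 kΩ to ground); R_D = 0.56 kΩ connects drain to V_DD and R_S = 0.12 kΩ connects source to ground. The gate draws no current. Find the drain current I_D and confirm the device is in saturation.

V_G = V_DD·R_2/(R_1+R_2) = 18×82/182 = 8.11 V.
Assume saturation: I_D = (k_n/2)(V_GS − V_t)² with V_GS = V_G − I_D·R_S = 8.11 − 0.12·I_D.
Substituting gives 0.00533·I_D² − 1.51·I_D + 12.1 = 0, with roots I_D = 8.24 or 275 mA.
The root I_D = 275 mA gives V_GS = -24.8 V ≤ V_t, so take I_D = 8.24 mA.
Then V_GS = 7.12 V and V_DS = V_DD − I_D(R_D+R_S) = 18 − 8.24×0.68 = 12.4 V.
Saturation requires V_DS ≥ V_GS − V_t = 4.72 V; 12.4 ≥ 4.72 ✓.

I_D ≈ 8.2 mA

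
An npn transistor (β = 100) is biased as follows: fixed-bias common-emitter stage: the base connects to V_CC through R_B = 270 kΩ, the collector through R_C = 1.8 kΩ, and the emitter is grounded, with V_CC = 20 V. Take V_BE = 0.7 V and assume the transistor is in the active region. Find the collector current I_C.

I_C ≈ 7.1 mA

Base loop: V_CC = I_B·R_B + V_BE, so I_B = (20 − 0.7)/270 kΩ = 0.0715 mA.
In the active region I_C = β·I_B = 100 × 0.0715 = 7.15 mA.
Collector loop: V_CE = V_CC − I_C·R_C = 20 − 7.15×1.8 = 7.13 V.
Since V_CE = 7.13 V > V_CE(sat) ≈ 0.2 V, the transistor is in the active region as assumed.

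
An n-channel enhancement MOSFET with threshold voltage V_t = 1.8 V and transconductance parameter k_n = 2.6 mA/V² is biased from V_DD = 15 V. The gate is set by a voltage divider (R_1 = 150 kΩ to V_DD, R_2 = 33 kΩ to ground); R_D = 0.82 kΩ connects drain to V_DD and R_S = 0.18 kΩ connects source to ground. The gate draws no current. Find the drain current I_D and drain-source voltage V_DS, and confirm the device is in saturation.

I_D ≈ 0.77 mA, V_DS ≈ 14 V

V_G = V_DD·R_2/(R_1+R_2) = 15×33/183 = 2.7 V.
Assume saturation: I_D = (k_n/2)(V_GS − V_t)² with V_GS = V_G − I_D·R_S = 2.7 − 0.18·I_D.
Substituting gives 0.0421·I_D² − 1.42·I_D + 1.06 = 0, with roots I_D = 0.765 or 33 mA.
The root I_D = 33 mA gives V_GS = -3.24 V ≤ V_t, so take I_D = 0.765 mA.
Then V_GS = 2.57 V and V_DS = V_DD − I_D(R_D+R_S) = 15 − 0.765×1 = 14.2 V.
Saturation requires V_DS ≥ V_GS − V_t = 0.767 V; 14.2 ≥ 0.767 ✓.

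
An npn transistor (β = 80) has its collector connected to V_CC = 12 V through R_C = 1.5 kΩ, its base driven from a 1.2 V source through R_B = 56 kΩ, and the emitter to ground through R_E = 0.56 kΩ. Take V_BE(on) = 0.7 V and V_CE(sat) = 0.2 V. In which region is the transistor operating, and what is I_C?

active; I_C ≈ 0.39 mA

Assume active. Base-emitter loop: I_B = (V_BB − V_BE)/(R_B + (β+1)R_E) = (1.2 − 0.7)/(56 + 81×0.56) = 0.00493 mA.
I_C = β·I_B = 80×0.00493 = 0.395 mA.
V_CE = V_CC − I_C·R_C − I_E·R_E = 12 − 0.395×1.5 − 0.4×0.56 = 11.2 V > V_CE(sat), so the active-region assumption holds.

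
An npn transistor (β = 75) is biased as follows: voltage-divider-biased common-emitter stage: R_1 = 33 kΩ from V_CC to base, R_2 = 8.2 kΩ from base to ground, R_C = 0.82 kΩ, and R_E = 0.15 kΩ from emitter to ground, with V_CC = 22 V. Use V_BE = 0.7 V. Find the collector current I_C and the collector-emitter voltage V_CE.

Thevenize the base divider: V_Th = V_CC·R_2/(R_1+R_2) = 22×8.2/41.2 = 4.38 V, R_Th = R_1‖R_2 = 6.57 kΩ.
Base-emitter loop: V_Th = I_B·R_Th + V_BE + (β+1)I_B·R_E, so I_B = (4.38 − 0.7) / (6.57 + 76×0.15) = 0.205 mA.
I_C = β·I_B = 75×0.205 = 15.4 mA, and I_E = (β+1)I_B = 15.6 mA.
V_CE = V_CC − I_C·R_C − I_E·R_E = 22 − 15.4×0.82 − 15.6×0.15 = 7.07 V.
V_CE = 7.07 V > 0.2 V confirms active-region operation.

I_C ≈ 15 mA, V_CE ≈ 7.1 V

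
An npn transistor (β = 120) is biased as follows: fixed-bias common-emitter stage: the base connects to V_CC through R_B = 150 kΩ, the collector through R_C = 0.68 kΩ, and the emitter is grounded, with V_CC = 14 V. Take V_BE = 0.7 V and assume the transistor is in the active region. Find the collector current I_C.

I_C ≈ 11 mA

Base loop: V_CC = I_B·R_B + V_BE, so I_B = (14 − 0.7)/150 kΩ = 0.0887 mA.
In the active region I_C = β·I_B = 120 × 0.0887 = 10.6 mA.
Collector loop: V_CE = V_CC − I_C·R_C = 14 − 10.6×0.68 = 6.76 V.
Since V_CE = 6.76 V > V_CE(sat) ≈ 0.2 V, the transistor is in the active region as assumed.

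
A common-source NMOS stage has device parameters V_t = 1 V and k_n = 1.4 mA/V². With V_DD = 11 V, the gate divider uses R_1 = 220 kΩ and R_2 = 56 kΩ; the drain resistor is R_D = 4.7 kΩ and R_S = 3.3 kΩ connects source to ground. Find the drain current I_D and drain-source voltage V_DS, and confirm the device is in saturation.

I_D ≈ 0.21 mA, V_DS ≈ 9.3 V

V_G = V_DD·R_2/(R_1+R_2) = 11×56/276 = 2.23 V.
Assume saturation: I_D = (k_n/2)(V_GS − V_t)² with V_GS = V_G − I_D·R_S = 2.23 − 3.3·I_D.
Substituting gives 7.62·I_D² − 6.69·I_D + 1.06 = 0, with roots I_D = 0.208 or 0.67 mA.
The root I_D = 0.67 mA gives V_GS = 0.0219 V ≤ V_t, so take I_D = 0.208 mA.
Then V_GS = 1.55 V and V_DS = V_DD − I_D(R_D+R_S) = 11 − 0.208×8 = 9.34 V.
Saturation requires V_DS ≥ V_GS − V_t = 0.545 V; 9.34 ≥ 0.545 ✓.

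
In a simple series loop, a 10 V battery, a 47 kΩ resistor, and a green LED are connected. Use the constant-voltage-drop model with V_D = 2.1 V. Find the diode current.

KVL around the loop: 10 = V_D + I·R = 2.1 + I × 47 kΩ.
So I = (10 − 2.1) / 47 kΩ = 7.9 / 47 = 0.168 mA.

I ≈ 0.17 mA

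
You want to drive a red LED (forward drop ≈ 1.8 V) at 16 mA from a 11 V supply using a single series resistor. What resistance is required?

The resistor drops V_S − V_D = 11 − 1.8 = 9.2 V at 16 mA.
R = 9.2 V / 16 mA = 0.575 kΩ.

R ≈ 0.57 kΩ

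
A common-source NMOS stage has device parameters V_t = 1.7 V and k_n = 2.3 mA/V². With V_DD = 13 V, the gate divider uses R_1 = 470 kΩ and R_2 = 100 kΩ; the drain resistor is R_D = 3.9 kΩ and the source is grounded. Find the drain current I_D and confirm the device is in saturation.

I_D ≈ 0.39 mA

V_G = V_DD·R_2/(R_1+R_2) = 13×100/570 = 2.28 V. With the source grounded, V_GS = V_G = 2.28 V.
Assume saturation: I_D = (k_n/2)(V_GS − V_t)² = (2.3/2)×(2.28 − 1.7)² = 1.15×0.581² = 0.388 mA.
V_DS = V_DD − I_D·R_D = 13 − 0.388×3.9 = 11.5 V.
Saturation requires V_DS ≥ V_GS − V_t = 0.581 V; 11.5 ≥ 0.581 ✓.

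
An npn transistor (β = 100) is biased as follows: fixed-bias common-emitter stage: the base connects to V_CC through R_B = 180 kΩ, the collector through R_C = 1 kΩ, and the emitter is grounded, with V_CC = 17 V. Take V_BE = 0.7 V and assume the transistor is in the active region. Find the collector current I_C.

Base loop: V_CC = I_B·R_B + V_BE, so I_B = (17 − 0.7)/180 kΩ = 0.0906 mA.
In the active region I_C = β·I_B = 100 × 0.0906 = 9.06 mA.
Collector loop: V_CE = V_CC − I_C·R_C = 17 − 9.06×1 = 7.94 V.
Since V_CE = 7.94 V > V_CE(sat) ≈ 0.2 V, the transistor is in the active region as assumed.

I_C ≈ 9.1 mA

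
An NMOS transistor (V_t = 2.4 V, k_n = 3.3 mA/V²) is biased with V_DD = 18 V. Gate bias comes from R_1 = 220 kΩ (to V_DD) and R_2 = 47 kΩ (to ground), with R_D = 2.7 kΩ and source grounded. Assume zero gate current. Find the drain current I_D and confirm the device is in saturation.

I_D ≈ 0.97 mA

V_G = V_DD·R_2/(R_1+R_2) = 18×47/267 = 3.17 V. With the source grounded, V_GS = V_G = 3.17 V.
Assume saturation: I_D = (k_n/2)(V_GS − V_t)² = (3.3/2)×(3.17 − 2.4)² = 1.65×0.769² = 0.975 mA.
V_DS = V_DD − I_D·R_D = 18 − 0.975×2.7 = 15.4 V.
Saturation requires V_DS ≥ V_GS − V_t = 0.769 V; 15.4 ≥ 0.769 ✓.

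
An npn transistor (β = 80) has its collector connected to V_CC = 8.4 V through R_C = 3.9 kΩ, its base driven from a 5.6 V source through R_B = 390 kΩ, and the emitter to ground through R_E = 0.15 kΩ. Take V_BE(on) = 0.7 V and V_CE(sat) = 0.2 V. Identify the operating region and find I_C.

Assume active. Base-emitter loop: I_B = (V_BB − V_BE)/(R_B + (β+1)R_E) = (5.6 − 0.7)/(390 + 81×0.15) = 0.0122 mA.
I_C = β·I_B = 80×0.0122 = 0.975 mA.
V_CE = V_CC − I_C·R_C − I_E·R_E = 8.4 − 0.975×3.9 − 0.987×0.15 = 4.45 V > V_CE(sat), so the active-region assumption holds.

active; I_C ≈ 0.97 mA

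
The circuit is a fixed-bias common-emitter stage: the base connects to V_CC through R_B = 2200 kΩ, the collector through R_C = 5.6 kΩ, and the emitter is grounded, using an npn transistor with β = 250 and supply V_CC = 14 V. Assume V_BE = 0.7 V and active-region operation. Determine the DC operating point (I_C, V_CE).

I_C ≈ 1.5 mA, V_CE ≈ 5.5 V

Base loop: V_CC = I_B·R_B + V_BE, so I_B = (14 − 0.7)/2200 kΩ = 0.00605 mA.
In the active region I_C = β·I_B = 250 × 0.00605 = 1.51 mA.
Collector loop: V_CE = V_CC − I_C·R_C = 14 − 1.51×5.6 = 5.54 V.
Since V_CE = 5.54 V > V_CE(sat) ≈ 0.2 V, the transistor is in the active region as assumed.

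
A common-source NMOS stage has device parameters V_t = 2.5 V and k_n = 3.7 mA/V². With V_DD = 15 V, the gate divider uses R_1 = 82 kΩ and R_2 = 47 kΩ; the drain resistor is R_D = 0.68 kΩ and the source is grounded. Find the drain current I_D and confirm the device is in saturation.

V_G = V_DD·R_2/(R_1+R_2) = 15×47/129 = 5.47 V. With the source grounded, V_GS = V_G = 5.47 V.
Assume saturation: I_D = (k_n/2)(V_GS − V_t)² = (3.7/2)×(5.47 − 2.5)² = 1.85×2.97² = 16.3 mA.
V_DS = V_DD − I_D·R_D = 15 − 16.3×0.68 = 3.94 V.
Saturation requires V_DS ≥ V_GS − V_t = 2.97 V; 3.94 ≥ 2.97 ✓.

I_D ≈ 16 mA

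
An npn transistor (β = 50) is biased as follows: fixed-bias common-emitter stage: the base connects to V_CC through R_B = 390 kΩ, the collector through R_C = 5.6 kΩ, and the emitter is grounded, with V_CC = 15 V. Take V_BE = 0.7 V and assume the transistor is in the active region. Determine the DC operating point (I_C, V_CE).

I_C ≈ 1.8 mA, V_CE ≈ 4.7 V

Base loop: V_CC = I_B·R_B + V_BE, so I_B = (15 − 0.7)/390 kΩ = 0.0367 mA.
In the active region I_C = β·I_B = 50 × 0.0367 = 1.83 mA.
Collector loop: V_CE = V_CC − I_C·R_C = 15 − 1.83×5.6 = 4.73 V.
Since V_CE = 4.73 V > V_CE(sat) ≈ 0.2 V, the transistor is in the active region as assumed.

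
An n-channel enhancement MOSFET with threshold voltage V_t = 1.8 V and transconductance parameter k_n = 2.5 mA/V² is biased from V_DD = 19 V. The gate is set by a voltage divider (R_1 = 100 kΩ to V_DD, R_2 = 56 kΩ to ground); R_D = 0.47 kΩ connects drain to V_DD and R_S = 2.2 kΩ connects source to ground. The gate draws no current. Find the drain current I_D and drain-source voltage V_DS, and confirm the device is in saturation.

I_D ≈ 1.7 mA, V_DS ≈ 14 V

V_G = V_DD·R_2/(R_1+R_2) = 19×56/156 = 6.82 V.
Assume saturation: I_D = (k_n/2)(V_GS − V_t)² with V_GS = V_G − I_D·R_S = 6.82 − 2.2·I_D.
Substituting gives 6.05·I_D² − 28.6·I_D + 31.5 = 0, with roots I_D = 1.74 or 2.98 mA.
The root I_D = 2.98 mA gives V_GS = 0.255 V ≤ V_t, so take I_D = 1.74 mA.
Then V_GS = 2.98 V and V_DS = V_DD − I_D(R_D+R_S) = 19 − 1.74×2.67 = 14.3 V.
Saturation requires V_DS ≥ V_GS − V_t = 1.18 V; 14.3 ≥ 1.18 ✓.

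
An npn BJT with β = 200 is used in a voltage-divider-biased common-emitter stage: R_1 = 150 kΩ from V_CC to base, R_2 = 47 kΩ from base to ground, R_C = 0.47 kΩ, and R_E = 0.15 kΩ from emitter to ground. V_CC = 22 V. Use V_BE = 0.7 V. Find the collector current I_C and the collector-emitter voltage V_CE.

Thevenize the base divider: V_Th = V_CC·R_2/(R_1+R_2) = 22×47/197 = 5.25 V, R_Th = R_1‖R_2 = 35.8 kΩ.
Base-emitter loop: V_Th = I_B·R_Th + V_BE + (β+1)I_B·R_E, so I_B = (5.25 − 0.7) / (35.8 + 201×0.15) = 0.069 mA.
I_C = β·I_B = 200×0.069 = 13.8 mA, and I_E = (β+1)I_B = 13.9 mA.
V_CE = V_CC − I_C·R_C − I_E·R_E = 22 − 13.8×0.47 − 13.9×0.15 = 13.4 V.
V_CE = 13.4 V > 0.2 V confirms active-region operation.

I_C ≈ 14 mA, V_CE ≈ 13 V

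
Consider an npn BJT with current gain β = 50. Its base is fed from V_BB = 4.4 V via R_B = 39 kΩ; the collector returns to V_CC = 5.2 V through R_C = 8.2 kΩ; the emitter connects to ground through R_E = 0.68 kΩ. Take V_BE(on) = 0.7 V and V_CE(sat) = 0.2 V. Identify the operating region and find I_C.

saturation; I_C ≈ 0.56 mA

Assume active: I_B = (4.4 − 0.7)/(39 + 51×0.68) = 0.0502 mA, I_C = β·I_B = 2.51 mA.
Then V_CE = 5.2 − 2.51×8.2 − 2.56×0.68 = -17.1 V < 0.2 V — the active assumption fails.
Re-solve with V_CE = 0.2 V. KCL at the emitter: V_E/R_E = (V_BB−0.7−V_E)/R_B + (V_CC−0.2−V_E)/R_C, giving V_E = 0.435 V.
I_C = (V_CC − 0.2 − V_E)/R_C = (5 − 0.435)/8.2 = 0.557 mA.
Check: I_B = (3.7 − 0.435)/39 = 0.0837 mA, and β·I_B = 4.19 mA > I_C, confirming saturation.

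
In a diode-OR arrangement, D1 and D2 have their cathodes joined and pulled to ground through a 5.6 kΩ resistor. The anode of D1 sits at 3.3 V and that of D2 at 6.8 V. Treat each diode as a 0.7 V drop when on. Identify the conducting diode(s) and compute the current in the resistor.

Only D2 conducts; I_R ≈ 1.1 mA

Assume both conduct. Then node N would need to be at both 3.3−0.7 = 2.6 V and 6.8−0.7 = 6.1 V, which is impossible.
Assume only D2 conducts: V_N = 6.8 − 0.7 = 6.1 V, so I_R = 6.1/5.6 = 1.09 mA.
Check D1: its anode-to-cathode voltage is 3.3 − 6.1 = -2.8 V < 0.7 V, so it is off. The assumption is consistent.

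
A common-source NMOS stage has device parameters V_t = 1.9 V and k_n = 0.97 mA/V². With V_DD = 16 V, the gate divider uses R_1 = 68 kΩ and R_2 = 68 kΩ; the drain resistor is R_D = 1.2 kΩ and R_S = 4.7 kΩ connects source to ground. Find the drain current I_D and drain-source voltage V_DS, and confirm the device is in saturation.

V_G = V_DD·R_2/(R_1+R_2) = 16×68/136 = 8 V.
Assume saturation: I_D = (k_n/2)(V_GS − V_t)² with V_GS = V_G − I_D·R_S = 8 − 4.7·I_D.
Substituting gives 10.7·I_D² − 28.8·I_D + 18 = 0, with roots I_D = 0.993 or 1.7 mA.
The root I_D = 1.7 mA gives V_GS = 0.0302 V ≤ V_t, so take I_D = 0.993 mA.
Then V_GS = 3.33 V and V_DS = V_DD − I_D(R_D+R_S) = 16 − 0.993×5.9 = 10.1 V.
Saturation requires V_DS ≥ V_GS − V_t = 1.43 V; 10.1 ≥ 1.43 ✓.

I_D ≈ 0.99 mA, V_DS ≈ 10 V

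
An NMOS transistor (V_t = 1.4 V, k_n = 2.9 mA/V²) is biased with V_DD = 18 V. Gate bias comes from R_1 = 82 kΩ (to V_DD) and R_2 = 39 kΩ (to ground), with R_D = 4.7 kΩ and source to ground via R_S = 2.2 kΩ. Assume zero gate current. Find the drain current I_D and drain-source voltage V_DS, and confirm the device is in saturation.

I_D ≈ 1.5 mA, V_DS ≈ 7.4 V

V_G = V_DD·R_2/(R_1+R_2) = 18×39/121 = 5.8 V.
Assume saturation: I_D = (k_n/2)(V_GS − V_t)² with V_GS = V_G − I_D·R_S = 5.8 − 2.2·I_D.
Substituting gives 7.02·I_D² − 29.1·I_D + 28.1 = 0, with roots I_D = 1.53 or 2.61 mA.
The root I_D = 2.61 mA gives V_GS = 0.0582 V ≤ V_t, so take I_D = 1.53 mA.
Then V_GS = 2.43 V and V_DS = V_DD − I_D(R_D+R_S) = 18 − 1.53×6.9 = 7.42 V.
Saturation requires V_DS ≥ V_GS − V_t = 1.03 V; 7.42 ≥ 1.03 ✓.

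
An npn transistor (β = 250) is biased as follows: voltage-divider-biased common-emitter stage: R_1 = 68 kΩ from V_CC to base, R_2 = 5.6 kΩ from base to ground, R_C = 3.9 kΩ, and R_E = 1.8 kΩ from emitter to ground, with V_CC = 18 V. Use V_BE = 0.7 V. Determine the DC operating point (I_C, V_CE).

I_C ≈ 0.37 mA, V_CE ≈ 16 V

Thevenize the base divider: V_Th = V_CC·R_2/(R_1+R_2) = 18×5.6/73.6 = 1.37 V, R_Th = R_1‖R_2 = 5.17 kΩ.
Base-emitter loop: V_Th = I_B·R_Th + V_BE + (β+1)I_B·R_E, so I_B = (1.37 − 0.7) / (5.17 + 251×1.8) = 0.00147 mA.
I_C = β·I_B = 250×0.00147 = 0.366 mA, and I_E = (β+1)I_B = 0.368 mA.
V_CE = V_CC − I_C·R_C − I_E·R_E = 18 − 0.366×3.9 − 0.368×1.8 = 15.9 V.
V_CE = 15.9 V > 0.2 V confirms active-region operation.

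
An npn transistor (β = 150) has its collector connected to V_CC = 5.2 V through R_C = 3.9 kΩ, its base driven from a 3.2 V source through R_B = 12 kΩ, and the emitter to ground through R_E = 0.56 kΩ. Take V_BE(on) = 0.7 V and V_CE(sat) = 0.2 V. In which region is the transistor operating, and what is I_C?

Assume active: I_B = (3.2 − 0.7)/(12 + 151×0.56) = 0.0259 mA, I_C = β·I_B = 3.88 mA.
Then V_CE = 5.2 − 3.88×3.9 − 3.91×0.56 = -12.1 V < 0.2 V — the active assumption fails.
Re-solve with V_CE = 0.2 V. KCL at the emitter: V_E/R_E = (V_BB−0.7−V_E)/R_B + (V_CC−0.2−V_E)/R_C, giving V_E = 0.701 V.
I_C = (V_CC − 0.2 − V_E)/R_C = (5 − 0.701)/3.9 = 1.1 mA.
Check: I_B = (2.5 − 0.701)/12 = 0.15 mA, and β·I_B = 22.5 mA > I_C, confirming saturation.

saturation; I_C ≈ 1.1 mA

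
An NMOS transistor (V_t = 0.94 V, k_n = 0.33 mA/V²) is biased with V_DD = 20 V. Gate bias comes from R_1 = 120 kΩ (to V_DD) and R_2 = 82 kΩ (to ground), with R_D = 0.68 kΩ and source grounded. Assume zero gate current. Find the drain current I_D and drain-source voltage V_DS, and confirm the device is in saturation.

I_D ≈ 8.5 mA, V_DS ≈ 14 V

V_G = V_DD·R_2/(R_1+R_2) = 20×82/202 = 8.12 V. With the source grounded, V_GS = V_G = 8.12 V.
Assume saturation: I_D = (k_n/2)(V_GS − V_t)² = (0.33/2)×(8.12 − 0.94)² = 0.165×7.18² = 8.5 mA.
V_DS = V_DD − I_D·R_D = 20 − 8.5×0.68 = 14.2 V.
Saturation requires V_DS ≥ V_GS − V_t = 7.18 V; 14.2 ≥ 7.18 ✓.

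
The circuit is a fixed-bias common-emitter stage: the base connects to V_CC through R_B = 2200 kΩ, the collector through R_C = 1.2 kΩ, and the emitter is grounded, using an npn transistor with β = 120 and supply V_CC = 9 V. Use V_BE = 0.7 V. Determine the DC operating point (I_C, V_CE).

I_C ≈ 0.45 mA, V_CE ≈ 8.5 V

Base loop: V_CC = I_B·R_B + V_BE, so I_B = (9 − 0.7)/2200 kΩ = 0.00377 mA.
In the active region I_C = β·I_B = 120 × 0.00377 = 0.453 mA.
Collector loop: V_CE = V_CC − I_C·R_C = 9 − 0.453×1.2 = 8.46 V.
Since V_CE = 8.46 V > V_CE(sat) ≈ 0.2 V, the transistor is in the active region as assumed.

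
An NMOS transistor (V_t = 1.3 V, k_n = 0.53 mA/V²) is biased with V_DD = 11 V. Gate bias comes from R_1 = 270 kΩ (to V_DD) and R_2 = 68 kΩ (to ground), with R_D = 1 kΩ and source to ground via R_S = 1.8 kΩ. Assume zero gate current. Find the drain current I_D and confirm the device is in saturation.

V_G = V_DD·R_2/(R_1+R_2) = 11×68/338 = 2.21 V.
Assume saturation: I_D = (k_n/2)(V_GS − V_t)² with V_GS = V_G − I_D·R_S = 2.21 − 1.8·I_D.
Substituting gives 0.859·I_D² − 1.87·I_D + 0.221 = 0, with roots I_D = 0.125 or 2.05 mA.
The root I_D = 2.05 mA gives V_GS = -1.48 V ≤ V_t, so take I_D = 0.125 mA.
Then V_GS = 1.99 V and V_DS = V_DD − I_D(R_D+R_S) = 11 − 0.125×2.8 = 10.6 V.
Saturation requires V_DS ≥ V_GS − V_t = 0.688 V; 10.6 ≥ 0.688 ✓.

I_D ≈ 0.13 mA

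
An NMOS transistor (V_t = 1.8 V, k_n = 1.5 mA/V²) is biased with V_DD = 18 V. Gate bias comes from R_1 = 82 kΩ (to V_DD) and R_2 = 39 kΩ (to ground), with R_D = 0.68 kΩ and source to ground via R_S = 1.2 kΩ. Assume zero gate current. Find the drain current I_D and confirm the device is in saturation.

I_D ≈ 2 mA

V_G = V_DD·R_2/(R_1+R_2) = 18×39/121 = 5.8 V.
Assume saturation: I_D = (k_n/2)(V_GS − V_t)² with V_GS = V_G − I_D·R_S = 5.8 − 1.2·I_D.
Substituting gives 1.08·I_D² − 8.2·I_D + 12 = 0, with roots I_D = 1.98 or 5.61 mA.
The root I_D = 5.61 mA gives V_GS = -0.936 V ≤ V_t, so take I_D = 1.98 mA.
Then V_GS = 3.43 V and V_DS = V_DD − I_D(R_D+R_S) = 18 − 1.98×1.88 = 14.3 V.
Saturation requires V_DS ≥ V_GS − V_t = 1.63 V; 14.3 ≥ 1.63 ✓.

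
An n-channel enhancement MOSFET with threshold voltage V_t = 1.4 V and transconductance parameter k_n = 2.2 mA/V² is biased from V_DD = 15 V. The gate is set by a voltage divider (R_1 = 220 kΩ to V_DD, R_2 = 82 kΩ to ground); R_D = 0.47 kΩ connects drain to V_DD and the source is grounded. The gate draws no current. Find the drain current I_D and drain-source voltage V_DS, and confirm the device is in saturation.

I_D ≈ 7.9 mA, V_DS ≈ 11 V

V_G = V_DD·R_2/(R_1+R_2) = 15×82/302 = 4.07 V. With the source grounded, V_GS = V_G = 4.07 V.
Assume saturation: I_D = (k_n/2)(V_GS − V_t)² = (2.2/2)×(4.07 − 1.4)² = 1.1×2.67² = 7.86 mA.
V_DS = V_DD − I_D·R_D = 15 − 7.86×0.47 = 11.3 V.
Saturation requires V_DS ≥ V_GS − V_t = 2.67 V; 11.3 ≥ 2.67 ✓.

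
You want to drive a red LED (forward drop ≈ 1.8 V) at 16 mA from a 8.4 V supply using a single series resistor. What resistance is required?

The resistor drops V_S − V_D = 8.4 − 1.8 = 6.6 V at 16 mA.
R = 6.6 V / 16 mA = 0.413 kΩ.

R ≈ 0.41 kΩ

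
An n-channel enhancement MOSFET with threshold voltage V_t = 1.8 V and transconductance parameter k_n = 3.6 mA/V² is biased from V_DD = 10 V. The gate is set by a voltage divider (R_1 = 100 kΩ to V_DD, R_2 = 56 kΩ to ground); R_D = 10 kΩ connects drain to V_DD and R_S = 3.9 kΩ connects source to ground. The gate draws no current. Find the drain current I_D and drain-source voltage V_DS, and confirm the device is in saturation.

I_D ≈ 0.35 mA, V_DS ≈ 5.2 V

V_G = V_DD·R_2/(R_1+R_2) = 10×56/156 = 3.59 V.
Assume saturation: I_D = (k_n/2)(V_GS − V_t)² with V_GS = V_G − I_D·R_S = 3.59 − 3.9·I_D.
Substituting gives 27.4·I_D² − 26.1·I_D + 5.77 = 0, with roots I_D = 0.346 or 0.608 mA.
The root I_D = 0.608 mA gives V_GS = 1.22 V ≤ V_t, so take I_D = 0.346 mA.
Then V_GS = 2.24 V and V_DS = V_DD − I_D(R_D+R_S) = 10 − 0.346×13.9 = 5.18 V.
Saturation requires V_DS ≥ V_GS − V_t = 0.439 V; 5.18 ≥ 0.439 ✓.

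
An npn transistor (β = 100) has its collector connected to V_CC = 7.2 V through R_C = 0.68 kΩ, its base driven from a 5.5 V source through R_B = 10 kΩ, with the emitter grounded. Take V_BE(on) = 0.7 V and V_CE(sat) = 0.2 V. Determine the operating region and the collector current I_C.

Assume active: I_B = (5.5 − 0.7)/10 = 0.48 mA, giving I_C = β·I_B = 48 mA.
But then V_CE = 7.2 − 48×0.68 = -25.4 V < V_CE(sat) = 0.2 V — impossible in the active region.
So the transistor is saturated. With V_CE = 0.2 V, I_C = (V_CC − 0.2)/R_C = 7/0.68 = 10.3 mA.
Check: β·I_B = 48 mA > I_C = 10.3 mA, confirming saturation.

saturation; I_C ≈ 10 mA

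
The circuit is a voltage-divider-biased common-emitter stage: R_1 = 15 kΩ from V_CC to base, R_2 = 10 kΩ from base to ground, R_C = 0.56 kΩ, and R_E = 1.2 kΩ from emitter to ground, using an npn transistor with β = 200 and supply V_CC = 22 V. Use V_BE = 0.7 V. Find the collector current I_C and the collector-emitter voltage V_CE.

Thevenize the base divider: V_Th = V_CC·R_2/(R_1+R_2) = 22×10/25 = 8.8 V, R_Th = R_1‖R_2 = 6 kΩ.
Base-emitter loop: V_Th = I_B·R_Th + V_BE + (β+1)I_B·R_E, so I_B = (8.8 − 0.7) / (6 + 201×1.2) = 0.0328 mA.
I_C = β·I_B = 200×0.0328 = 6.55 mA, and I_E = (β+1)I_B = 6.59 mA.
V_CE = V_CC − I_C·R_C − I_E·R_E = 22 − 6.55×0.56 − 6.59×1.2 = 10.4 V.
V_CE = 10.4 V > 0.2 V confirms active-region operation.

I_C ≈ 6.6 mA, V_CE ≈ 10 V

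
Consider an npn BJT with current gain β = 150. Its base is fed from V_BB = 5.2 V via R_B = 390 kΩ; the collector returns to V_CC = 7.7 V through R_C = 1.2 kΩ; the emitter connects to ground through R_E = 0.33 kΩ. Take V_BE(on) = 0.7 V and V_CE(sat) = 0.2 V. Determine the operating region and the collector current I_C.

active; I_C ≈ 1.5 mA

Assume active. Base-emitter loop: I_B = (V_BB − V_BE)/(R_B + (β+1)R_E) = (5.2 − 0.7)/(390 + 151×0.33) = 0.0102 mA.
I_C = β·I_B = 150×0.0102 = 1.53 mA.
V_CE = V_CC − I_C·R_C − I_E·R_E = 7.7 − 1.53×1.2 − 1.54×0.33 = 5.35 V > V_CE(sat), so the active-region assumption holds.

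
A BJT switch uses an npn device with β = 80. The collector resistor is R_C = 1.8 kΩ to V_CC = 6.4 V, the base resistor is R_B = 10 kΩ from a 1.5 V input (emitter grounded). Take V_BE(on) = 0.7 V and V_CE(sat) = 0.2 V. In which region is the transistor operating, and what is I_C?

saturation; I_C ≈ 3.4 mA

Assume active: I_B = (1.5 − 0.7)/10 = 0.08 mA, giving I_C = β·I_B = 6.4 mA.
But then V_CE = 6.4 − 6.4×1.8 = -5.12 V < V_CE(sat) = 0.2 V — impossible in the active region.
So the transistor is saturated. With V_CE = 0.2 V, I_C = (V_CC − 0.2)/R_C = 6.2/1.8 = 3.44 mA.
Check: β·I_B = 6.4 mA > I_C = 3.44 mA, confirming saturation.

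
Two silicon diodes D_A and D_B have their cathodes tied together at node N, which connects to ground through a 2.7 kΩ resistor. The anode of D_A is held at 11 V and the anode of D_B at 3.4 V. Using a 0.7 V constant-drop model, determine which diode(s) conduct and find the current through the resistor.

Assume both conduct. Then node N would need to be at both 11−0.7 = 10.3 V and 3.4−0.7 = 2.7 V, which is impossible.
Assume only D_A conducts: V_N = 11 − 0.7 = 10.3 V, so I_R = 10.3/2.7 = 3.81 mA.
Check D_B: its anode-to-cathode voltage is 3.4 − 10.3 = -6.9 V < 0.7 V, so it is off. The assumption is consistent.

Only D_A conducts; I_R ≈ 3.8 mA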